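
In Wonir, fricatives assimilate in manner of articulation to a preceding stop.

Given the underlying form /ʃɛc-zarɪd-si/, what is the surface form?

[ʃɛcdarɪdti]

/z/ is a voiced alveolar fricative. The preceding trigger /c/ is a stop, so /z/ must become a stop as well.
Changing only its manner to stop gives [d] — the voiced alveolar stop.
The same rule applies at the second boundary: /s/ → [t] next to /d/.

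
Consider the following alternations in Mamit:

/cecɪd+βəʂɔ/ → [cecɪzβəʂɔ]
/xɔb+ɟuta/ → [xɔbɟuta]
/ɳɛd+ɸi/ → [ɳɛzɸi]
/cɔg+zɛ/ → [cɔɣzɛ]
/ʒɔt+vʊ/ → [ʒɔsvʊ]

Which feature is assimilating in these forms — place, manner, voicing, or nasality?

The segment that alternates is /d/, which surfaces as [z] when adjacent to /β/.
/d/ is a stop while /β/ is a fricative; the output [z] is a fricative, matching the trigger — so the feature that spreads is manner.
The other alternating forms pattern the same way: /d/ → [z] before /ɸ/ (stop → fricative, matching a fricative); /g/ → [ɣ] before /z/ (stop → fricative, matching a fricative); /t/ → [s] before /v/ (stop → fricative, matching a fricative) — only manner changes, and always toward the following segment.
Nothing changes in [xɔbɟuta]: there the adjacent consonants already agree in manner (/b/ and /ɟ/ are both stops), so this form is consistent with the same rule.

manner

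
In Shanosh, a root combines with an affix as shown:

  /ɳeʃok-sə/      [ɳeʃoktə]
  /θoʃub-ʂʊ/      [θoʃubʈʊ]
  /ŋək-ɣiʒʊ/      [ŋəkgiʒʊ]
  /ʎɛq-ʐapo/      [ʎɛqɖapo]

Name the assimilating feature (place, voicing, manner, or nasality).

manner

Comparing underlying and surface forms, /s/ → [t] is the alternation; the neighbouring /k/ is constant.
The change fricative → stop matches the manner of the preceding /k/, identifying this as manner assimilation.
Checking the remaining alternations: /ʂ/ → [ʈ] after /b/ (fricative → stop, matching a stop); /ɣ/ → [g] after /k/ (fricative → stop, matching a stop); /ʐ/ → [ɖ] after /q/ (fricative → stop, matching a stop) — only manner changes, and always toward the preceding segment.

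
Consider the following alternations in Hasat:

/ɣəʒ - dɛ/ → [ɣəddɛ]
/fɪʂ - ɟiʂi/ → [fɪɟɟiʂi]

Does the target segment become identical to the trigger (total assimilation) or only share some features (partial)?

total assimilation

Underlying /ʒ/ is realised as [d] next to /d/; /d/ itself does not change.
The output [d] is identical to the trigger /d/ — every feature (place, manner, voicing) has been copied — so this is total assimilation.
The other form behaves the same way: /ʂ/ → [ɟ] before /ɟ/ — in each case the output is a copy of the following consonant.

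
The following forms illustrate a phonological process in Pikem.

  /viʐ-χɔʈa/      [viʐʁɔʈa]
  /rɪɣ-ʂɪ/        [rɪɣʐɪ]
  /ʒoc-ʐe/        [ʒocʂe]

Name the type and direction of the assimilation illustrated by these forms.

Comparing underlying and surface forms, /χ/ → [ʁ] is the alternation; the neighbouring /ʐ/ is constant.
The change voiceless → voiced matches the voicing of the preceding /ʐ/, identifying this as voicing assimilation.
Place and manner are unchanged, so the assimilation is partial, not total.
The other alternating forms pattern the same way: /ʂ/ → [ʐ] after /ɣ/ (voiceless → voiced, matching voiced); /ʐ/ → [ʂ] after /c/ (voiced → voiceless, matching voiceless) — only voicing changes, and always toward the preceding segment.
The trigger is the preceding segment, so the direction is progressive (perseverative).

progressive voicing assimilation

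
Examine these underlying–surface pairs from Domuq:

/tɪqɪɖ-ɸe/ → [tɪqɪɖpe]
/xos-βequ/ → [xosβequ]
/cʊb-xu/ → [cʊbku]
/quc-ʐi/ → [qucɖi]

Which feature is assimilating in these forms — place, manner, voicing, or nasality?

The segment that alternates is /ɸ/, which surfaces as [p] when adjacent to /ɖ/.
/ɸ/ is a fricative while /ɖ/ is a stop; the output [p] is a stop, matching the trigger — so the feature that spreads is manner.
Checking the remaining alternations: /x/ → [k] after /b/ (fricative → stop, matching a stop); /ʐ/ → [ɖ] after /c/ (fricative → stop, matching a stop) — only manner changes, and always toward the preceding segment.
No alternation appears in [xosβequ]: there the adjacent consonants already agree in manner (/β/ and /s/ are both fricatives), so this form is consistent with the same rule.

manner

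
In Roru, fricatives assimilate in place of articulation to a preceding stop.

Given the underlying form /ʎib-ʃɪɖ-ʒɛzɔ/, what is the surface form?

The rule targets /ʃ/ (voiceless postalveolar fricative), which sits after the trigger /b/ (bilabial).
Changing only its place to bilabial gives [ɸ] — the voiceless bilabial fricative.
At the second juncture, /ʒ/ likewise becomes [ʐ] adjacent to /ɖ/.

[ʎibɸɪɖʐɛzɔ]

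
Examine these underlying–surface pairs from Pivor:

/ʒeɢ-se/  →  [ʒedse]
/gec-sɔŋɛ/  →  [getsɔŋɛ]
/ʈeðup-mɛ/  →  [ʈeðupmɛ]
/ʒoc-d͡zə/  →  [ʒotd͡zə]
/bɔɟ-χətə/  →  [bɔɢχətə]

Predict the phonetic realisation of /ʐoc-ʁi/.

The data show regressive place assimilation: /ɢ/ → [d] before /s/; /c/ → [t] before /s/; /c/ → [t] before /d͡z/; /ɟ/ → [ɢ] before /χ/. In each pair only place changes, matching the following consonant, while manner and voice stay constant.
Nothing changes in [ʈeðupmɛ]: there the adjacent consonants already agree in place (/p/ and /m/ are both bilabial), so this form is consistent with the same rule.
/c/ is a voiceless palatal stop. The following trigger /ʁ/ is uvular, so /c/ must become uvular as well.
Changing only its place to uvular gives [q] — the voiceless uvular stop.

[ʐoqʁi]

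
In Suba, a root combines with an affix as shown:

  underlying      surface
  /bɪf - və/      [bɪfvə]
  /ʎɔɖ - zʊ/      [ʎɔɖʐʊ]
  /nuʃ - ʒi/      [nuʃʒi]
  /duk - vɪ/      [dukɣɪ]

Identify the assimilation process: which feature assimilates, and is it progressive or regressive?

progressive place assimilation

The segment that alternates is /z/, which surfaces as [ʐ] when adjacent to /ɖ/.
/z/ is alveolar while /ɖ/ is retroflex; the output [ʐ] is retroflex, matching the trigger — so the feature that spreads is place.
Manner and voice are unchanged, so the assimilation is partial, not total.
Checking the remaining alternation: /v/ → [ɣ] after /k/ (labiodental → velar, matching velar) — only place changes, and always toward the preceding segment.
No alternation appears in [bɪfvə], [nuʃʒi]: there the adjacent consonants already agree in place (/v/ and /f/ are both labiodental; /ʒ/ and /ʃ/ are both postalveolar), so these forms are consistent with the same rule.
The trigger is the preceding segment, so the direction is progressive (perseverative).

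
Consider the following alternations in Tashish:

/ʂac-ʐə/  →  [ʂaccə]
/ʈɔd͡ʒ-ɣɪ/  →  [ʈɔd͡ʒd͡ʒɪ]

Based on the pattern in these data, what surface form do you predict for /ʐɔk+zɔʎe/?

The data show progressive total assimilation (/ʐ/ → [c] after /c/; /ɣ/ → [d͡ʒ] after /d͡ʒ/): in every case the target segment becomes identical to its preceding neighbour, copying more than a single feature.
/z/ is the segment targeted by the rule; it sits immediately after /k/, so it assimilates completely and surfaces as [k].

[ʐɔkkɔʎe]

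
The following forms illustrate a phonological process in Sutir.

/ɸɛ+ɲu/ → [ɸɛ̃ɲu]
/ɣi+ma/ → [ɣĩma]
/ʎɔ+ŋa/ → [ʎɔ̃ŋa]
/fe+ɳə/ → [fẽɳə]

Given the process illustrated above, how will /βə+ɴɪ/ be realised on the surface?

[βə̃ɴɪ]

The data show regressive nasality assimilation (vowel nasalisation): /ɛ/ → [ɛ̃] before /ɲ/; /i/ → [ĩ] before /m/; /ɔ/ → [ɔ̃] before /ŋ/; /e/ → [ẽ] before /ɳ/ — a vowel is nasalised by an immediately following nasal consonant.
/ə/ sits next to the nasal /ɴ/ and is therefore nasalised to [ə̃].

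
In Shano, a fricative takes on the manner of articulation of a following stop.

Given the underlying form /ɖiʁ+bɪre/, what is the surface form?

/ʁ/ is a voiced uvular fricative. The following trigger /b/ is a stop, so /ʁ/ must become a stop as well.
A voiced uvular stop is [ɢ], so the surface segment is [ɢ].

[ɖiɢbɪre]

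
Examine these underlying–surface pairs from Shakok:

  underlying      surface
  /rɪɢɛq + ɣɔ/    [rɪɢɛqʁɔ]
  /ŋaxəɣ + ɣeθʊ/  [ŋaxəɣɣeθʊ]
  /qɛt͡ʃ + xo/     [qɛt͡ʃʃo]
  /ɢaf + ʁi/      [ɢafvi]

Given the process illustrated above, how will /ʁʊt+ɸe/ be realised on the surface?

[ʁʊtse]

The data show progressive place assimilation: /ɣ/ → [ʁ] after /q/; /x/ → [ʃ] after /t͡ʃ/; /ʁ/ → [v] after /f/. In each pair only place changes, matching the preceding consonant, while manner and voice stay constant.
No alternation appears in [ŋaxəɣɣeθʊ]: there the adjacent consonants already agree in place (/ɣ/ and /ɣ/ are both velar), so this form is consistent with the same rule.
The rule targets /ɸ/ (voiceless bilabial fricative), which sits after the trigger /t/ (alveolar).
The voiceless alveolar fricative is [s], so /ɸ/ → [s].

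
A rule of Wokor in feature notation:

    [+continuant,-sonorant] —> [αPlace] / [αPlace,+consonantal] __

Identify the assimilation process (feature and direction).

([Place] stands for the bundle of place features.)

progressive place assimilation

The rule copies the place features (abbreviated [Place]) from the environment onto the target, so the assimilating feature is place.
Since the environment is written before the underscore, the trigger precedes the target; the direction is progressive.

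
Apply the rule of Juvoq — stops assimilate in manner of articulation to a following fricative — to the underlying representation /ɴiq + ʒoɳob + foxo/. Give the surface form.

The rule targets /q/ (voiceless uvular stop), which sits before the trigger /ʒ/ (fricative).
The voiceless uvular fricative is [χ], so /q/ → [χ].
The same rule applies at the second boundary: /b/ → [β] next to /f/.

[ɴiχʒoɳoβfoxo]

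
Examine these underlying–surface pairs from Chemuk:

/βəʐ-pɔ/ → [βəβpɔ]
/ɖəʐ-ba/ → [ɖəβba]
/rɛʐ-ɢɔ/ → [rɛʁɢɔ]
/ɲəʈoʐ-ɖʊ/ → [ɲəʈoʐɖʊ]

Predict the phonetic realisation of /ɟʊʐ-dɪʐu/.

[ɟʊzdɪʐu]

The data show regressive place assimilation: /ʐ/ → [β] before /p/; /ʐ/ → [β] before /b/; /ʐ/ → [ʁ] before /ɢ/. In each pair only place changes, matching the following consonant, while manner and voice stay constant.
No alternation appears in [ɲəʈoʐɖʊ]: there the adjacent consonants already agree in place (/ʐ/ and /ɖ/ are both retroflex), so this form is consistent with the same rule.
/ʐ/ is a voiced retroflex fricative. The following trigger /d/ is alveolar, so /ʐ/ must become alveolar as well.
A voiced alveolar fricative is [z], so the surface segment is [z].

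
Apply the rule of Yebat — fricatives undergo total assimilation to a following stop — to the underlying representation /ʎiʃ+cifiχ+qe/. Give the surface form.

[ʎiccifiqqe]

/ʃ/ is the segment targeted by the rule; it sits immediately before /c/, so it assimilates completely and surfaces as [c].
The same rule applies at the second boundary: /χ/ → [q] next to /q/.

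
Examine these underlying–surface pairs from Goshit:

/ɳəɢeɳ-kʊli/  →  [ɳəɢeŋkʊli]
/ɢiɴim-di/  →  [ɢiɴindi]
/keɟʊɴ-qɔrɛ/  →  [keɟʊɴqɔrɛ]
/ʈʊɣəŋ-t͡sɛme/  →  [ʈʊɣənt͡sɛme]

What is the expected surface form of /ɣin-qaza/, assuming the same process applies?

The data show regressive place assimilation: /ɳ/ → [ŋ] before /k/; /m/ → [n] before /d/; /ŋ/ → [n] before /t͡s/. In each pair only place changes, matching the following consonant, while manner and voice stay constant.
No alternation appears in [keɟʊɴqɔrɛ]: there the adjacent consonants already agree in place (/ɴ/ and /q/ are both uvular), so this form is consistent with the same rule.
/n/ is a voiced alveolar nasal. The following trigger /q/ is uvular, so /n/ must become uvular as well.
The voiced uvular nasal is [ɴ], so /n/ → [ɴ].

[ɣiɴqaza]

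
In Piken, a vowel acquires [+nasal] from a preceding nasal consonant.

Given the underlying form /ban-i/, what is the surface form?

[banĩ]

/i/ sits next to the nasal /n/ and is therefore nasalised to [ĩ].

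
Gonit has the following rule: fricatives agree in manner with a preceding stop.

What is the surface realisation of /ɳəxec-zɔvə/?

/z/ is a voiced alveolar fricative. The preceding trigger /c/ is a stop, so /z/ must become a stop as well.
The voiced alveolar stop is [d], so /z/ → [d].

[ɳəxecdɔvə]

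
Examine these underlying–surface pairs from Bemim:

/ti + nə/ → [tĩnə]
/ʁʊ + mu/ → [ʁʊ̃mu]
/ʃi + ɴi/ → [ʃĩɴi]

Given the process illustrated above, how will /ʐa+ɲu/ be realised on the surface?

[ʐãɲu]

The data show regressive nasality assimilation (vowel nasalisation): /i/ → [ĩ] before /n/; /ʊ/ → [ʊ̃] before /m/; /i/ → [ĩ] before /ɴ/ — a vowel is nasalised by an immediately following nasal consonant.
/a/ sits next to the nasal /ɲ/ and is therefore nasalised to [ã].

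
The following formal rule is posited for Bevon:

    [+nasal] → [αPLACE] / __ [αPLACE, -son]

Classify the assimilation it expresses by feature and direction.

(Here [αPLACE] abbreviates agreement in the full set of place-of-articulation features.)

regressive place assimilation

The rule copies the place features (abbreviated [PLACE]) from the environment onto the target, so the assimilating feature is place.
Since the environment is written after the underscore, the trigger follows the target; the direction is regressive.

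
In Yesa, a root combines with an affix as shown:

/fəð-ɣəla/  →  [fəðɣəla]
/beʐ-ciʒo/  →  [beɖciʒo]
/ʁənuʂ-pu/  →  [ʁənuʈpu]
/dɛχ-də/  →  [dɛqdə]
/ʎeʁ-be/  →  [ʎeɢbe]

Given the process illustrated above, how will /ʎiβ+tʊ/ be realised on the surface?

[ʎibtʊ]

The data show regressive manner assimilation: /ʐ/ → [ɖ] before /c/; /ʂ/ → [ʈ] before /p/; /χ/ → [q] before /d/; /ʁ/ → [ɢ] before /b/. In each pair only manner changes, matching the following consonant, while place and voice stay constant.
Nothing changes in [fəðɣəla]: there the adjacent consonants already agree in manner (/ð/ and /ɣ/ are both fricatives), so this form is consistent with the same rule.
The rule targets /β/ (voiced bilabial fricative), which sits before the trigger /t/ (stop).
A voiced bilabial stop is [b], so the surface segment is [b].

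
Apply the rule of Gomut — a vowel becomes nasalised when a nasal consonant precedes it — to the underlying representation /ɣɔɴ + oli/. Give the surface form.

The vowel /o/ is adjacent to the preceding nasal /ɴ/, so it acquires [+nasal] and surfaces as [õ].

[ɣɔɴõli]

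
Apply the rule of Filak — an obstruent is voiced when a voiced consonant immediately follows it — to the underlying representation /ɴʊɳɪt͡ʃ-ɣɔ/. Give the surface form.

[ɴʊɳɪd͡ʒɣɔ]

/t͡ʃ/ is a voiceless postalveolar affricate. The following trigger /ɣ/ is voiced, so /t͡ʃ/ must become voiced as well.
A voiced postalveolar affricate is [d͡ʒ], so the surface segment is [d͡ʒ].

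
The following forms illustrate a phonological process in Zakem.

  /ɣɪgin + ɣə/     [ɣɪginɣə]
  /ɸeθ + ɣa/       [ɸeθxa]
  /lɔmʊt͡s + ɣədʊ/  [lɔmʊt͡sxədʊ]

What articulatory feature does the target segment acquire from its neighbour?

Underlying /ɣ/ is realised as [x] next to /θ/; /θ/ itself does not change.
The change voiced → voiceless matches the voicing of the preceding /θ/, identifying this as voicing assimilation.
The other alternating form patterns the same way: /ɣ/ → [x] after /t͡s/ (voiced → voiceless, matching voiceless) — only voicing changes, and always toward the preceding segment.
Nothing changes in [ɣɪginɣə]: there the adjacent consonants already agree in voicing (/ɣ/ and /n/ are both voiced), so this form is consistent with the same rule.

voicing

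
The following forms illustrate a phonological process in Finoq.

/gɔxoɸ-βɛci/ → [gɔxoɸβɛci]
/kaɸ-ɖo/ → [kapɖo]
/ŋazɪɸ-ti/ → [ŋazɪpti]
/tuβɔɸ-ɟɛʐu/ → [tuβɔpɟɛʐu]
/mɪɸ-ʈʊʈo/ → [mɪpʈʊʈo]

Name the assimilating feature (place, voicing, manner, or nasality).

manner

Underlying /ɸ/ is realised as [p] next to /ɖ/; /ɖ/ itself does not change.
The change fricative → stop matches the manner of the following /ɖ/, identifying this as manner assimilation.
The same holds elsewhere in the data: /ɸ/ → [p] before /t/ (fricative → stop, matching a stop); /ɸ/ → [p] before /ɟ/ (fricative → stop, matching a stop); /ɸ/ → [p] before /ʈ/ (fricative → stop, matching a stop) — only manner changes, and always toward the following segment.
No alternation appears in [gɔxoɸβɛci]: there the adjacent consonants already agree in manner (/ɸ/ and /β/ are both fricatives), so this form is consistent with the same rule.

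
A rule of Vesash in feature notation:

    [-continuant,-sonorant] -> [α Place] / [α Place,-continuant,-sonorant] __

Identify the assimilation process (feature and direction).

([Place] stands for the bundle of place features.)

The rule copies the place features (abbreviated [Place]) from the environment onto the target, so the assimilating feature is place.
The conditioning segment sits to the left of the focus bar, meaning the trigger precedes the segment that changes — progressive assimilation.

progressive place assimilation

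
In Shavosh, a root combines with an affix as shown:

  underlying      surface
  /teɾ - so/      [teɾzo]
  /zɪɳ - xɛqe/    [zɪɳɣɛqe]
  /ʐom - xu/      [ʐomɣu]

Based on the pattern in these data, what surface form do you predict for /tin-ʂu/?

The data show progressive voicing assimilation: /s/ → [z] after /ɾ/; /x/ → [ɣ] after /ɳ/; /x/ → [ɣ] after /m/. In each pair only voicing changes, matching the preceding consonant, while place and manner stay constant.
/ʂ/ is a voiceless retroflex fricative. The preceding trigger /n/ is voiced, so /ʂ/ must become voiced as well.
A voiced retroflex fricative is [ʐ], so the surface segment is [ʐ].

[tinʐu]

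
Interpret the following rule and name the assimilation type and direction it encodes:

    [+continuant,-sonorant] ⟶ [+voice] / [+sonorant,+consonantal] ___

progressive voicing assimilation

The structural change is [+voice], and the conditioning segment [+sonorant,+consonantal] (a sonorant consonant) is itself voiced, so the target comes to share the voicing of its neighbour — voicing assimilation.
Since the environment is written before the underscore, the trigger precedes the target; the direction is progressive.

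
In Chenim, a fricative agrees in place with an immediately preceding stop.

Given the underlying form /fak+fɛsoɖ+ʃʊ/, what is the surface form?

[fakxɛsoɖʂʊ]

/f/ is a voiceless labiodental fricative. The preceding trigger /k/ is velar, so /f/ must become velar as well.
A voiceless velar fricative is [x], so the surface segment is [x].
At the second juncture, /ʃ/ likewise becomes [ʂ] adjacent to /ɖ/.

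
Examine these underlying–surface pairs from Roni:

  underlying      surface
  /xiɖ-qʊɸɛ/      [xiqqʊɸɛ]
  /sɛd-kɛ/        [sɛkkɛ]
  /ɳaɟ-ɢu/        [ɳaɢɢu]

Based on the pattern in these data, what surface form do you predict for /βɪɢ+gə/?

The data show regressive total assimilation (/ɖ/ → [q] before /q/; /d/ → [k] before /k/; /ɟ/ → [ɢ] before /ɢ/): in every case the target segment becomes identical to its following neighbour, copying more than a single feature.
/ɢ/ is the segment targeted by the rule; it sits immediately before /g/, so it assimilates completely and surfaces as [g].

[βɪggə]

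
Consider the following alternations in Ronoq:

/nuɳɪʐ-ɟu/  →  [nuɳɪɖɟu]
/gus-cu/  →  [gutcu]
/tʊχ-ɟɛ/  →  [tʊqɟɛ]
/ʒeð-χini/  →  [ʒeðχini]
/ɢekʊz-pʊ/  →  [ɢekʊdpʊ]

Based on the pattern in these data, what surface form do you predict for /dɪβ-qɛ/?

The data show regressive manner assimilation: /ʐ/ → [ɖ] before /ɟ/; /s/ → [t] before /c/; /χ/ → [q] before /ɟ/; /z/ → [d] before /p/. In each pair only manner changes, matching the following consonant, while place and voice stay constant.
No alternation appears in [ʒeðχini]: there the adjacent consonants already agree in manner (/ð/ and /χ/ are both fricatives), so this form is consistent with the same rule.
/β/ is a voiced bilabial fricative. The following trigger /q/ is a stop, so /β/ must become a stop as well.
Changing only its manner to stop gives [b] — the voiced bilabial stop.

[dɪbqɛ]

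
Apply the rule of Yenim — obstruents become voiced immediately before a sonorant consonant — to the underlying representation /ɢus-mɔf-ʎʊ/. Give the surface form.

The rule targets /s/ (voiceless alveolar fricative), which sits before the trigger /m/ (voiced).
The voiced alveolar fricative is [z], so /s/ → [z].
At the second juncture, /f/ likewise becomes [v] adjacent to /ʎ/.

[ɢuzmɔvʎʊ]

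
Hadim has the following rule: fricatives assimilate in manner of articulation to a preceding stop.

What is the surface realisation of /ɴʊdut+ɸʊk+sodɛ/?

[ɴʊdutpʊktodɛ]

/ɸ/ is a voiceless bilabial fricative. The preceding trigger /t/ is a stop, so /ɸ/ must become a stop as well.
A voiceless bilabial stop is [p], so the surface segment is [p].
The same rule applies at the second boundary: /s/ → [t] next to /k/.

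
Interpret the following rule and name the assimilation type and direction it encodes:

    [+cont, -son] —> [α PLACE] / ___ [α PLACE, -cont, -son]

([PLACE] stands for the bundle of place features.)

regressive place assimilation

The shared variable α links the value of the place features (abbreviated [PLACE]) on the target to the same value on the neighbouring segment, so place is the feature that assimilates.
Since the environment is written after the underscore, the trigger follows the target; the direction is regressive.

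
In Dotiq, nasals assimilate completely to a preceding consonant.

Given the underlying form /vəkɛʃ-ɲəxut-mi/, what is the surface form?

[vəkɛʃʃəxutti]

/ɲ/ is the segment targeted by the rule; it sits immediately after /ʃ/, so it assimilates completely and surfaces as [ʃ].
The same rule applies at the second boundary: /m/ → [t] next to /t/.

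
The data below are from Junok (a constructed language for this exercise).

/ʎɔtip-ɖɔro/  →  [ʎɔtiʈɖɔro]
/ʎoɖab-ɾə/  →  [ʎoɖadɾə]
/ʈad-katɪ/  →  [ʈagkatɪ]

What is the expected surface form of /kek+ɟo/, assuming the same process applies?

[kecɟo]

The data show regressive place assimilation: /p/ → [ʈ] before /ɖ/; /b/ → [d] before /ɾ/; /d/ → [g] before /k/. In each pair only place changes, matching the following consonant, while manner and voice stay constant.
The rule targets /k/ (voiceless velar stop), which sits before the trigger /ɟ/ (palatal).
The voiceless palatal stop is [c], so /k/ → [c].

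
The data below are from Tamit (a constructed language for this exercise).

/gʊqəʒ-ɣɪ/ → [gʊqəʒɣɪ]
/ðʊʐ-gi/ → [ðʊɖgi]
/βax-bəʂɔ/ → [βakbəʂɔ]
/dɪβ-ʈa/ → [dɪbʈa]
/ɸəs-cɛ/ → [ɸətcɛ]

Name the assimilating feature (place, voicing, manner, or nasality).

manner

The segment that alternates is /ʐ/, which surfaces as [ɖ] when adjacent to /g/.
The change fricative → stop matches the manner of the following /g/, identifying this as manner assimilation.
The same holds elsewhere in the data: /x/ → [k] before /b/ (fricative → stop, matching a stop); /β/ → [b] before /ʈ/ (fricative → stop, matching a stop); /s/ → [t] before /c/ (fricative → stop, matching a stop) — only manner changes, and always toward the following segment.
No alternation appears in [gʊqəʒɣɪ]: there the adjacent consonants already agree in manner (/ʒ/ and /ɣ/ are both fricatives), so this form is consistent with the same rule.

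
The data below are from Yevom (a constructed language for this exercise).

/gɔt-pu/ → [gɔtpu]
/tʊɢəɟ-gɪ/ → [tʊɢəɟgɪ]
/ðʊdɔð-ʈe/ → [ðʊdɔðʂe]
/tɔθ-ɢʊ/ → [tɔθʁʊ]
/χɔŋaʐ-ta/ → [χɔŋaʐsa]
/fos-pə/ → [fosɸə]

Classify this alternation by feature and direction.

Comparing underlying and surface forms, /ʈ/ → [ʂ] is the alternation; the neighbouring /ð/ is constant.
The change stop → fricative matches the manner of the preceding /ð/, identifying this as manner assimilation.
Place and voice are unchanged, so the assimilation is partial, not total.
Checking the remaining alternations: /ɢ/ → [ʁ] after /θ/ (stop → fricative, matching a fricative); /t/ → [s] after /ʐ/ (stop → fricative, matching a fricative); /p/ → [ɸ] after /s/ (stop → fricative, matching a fricative) — only manner changes, and always toward the preceding segment.
No alternation appears in [gɔtpu], [tʊɢəɟgɪ]: there the adjacent consonants already agree in manner (/p/ and /t/ are both stops; /g/ and /ɟ/ are both stops), so these forms are consistent with the same rule.
The trigger is the preceding segment, so the direction is progressive (perseverative).

progressive manner assimilation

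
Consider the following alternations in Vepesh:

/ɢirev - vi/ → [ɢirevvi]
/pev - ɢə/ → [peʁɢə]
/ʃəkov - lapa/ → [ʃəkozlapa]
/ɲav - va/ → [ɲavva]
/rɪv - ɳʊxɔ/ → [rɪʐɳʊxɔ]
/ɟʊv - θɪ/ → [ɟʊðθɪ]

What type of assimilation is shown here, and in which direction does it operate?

The segment that alternates is /v/, which surfaces as [ʁ] when adjacent to /ɢ/.
The change labiodental → uvular matches the place of the following /ɢ/, identifying this as place assimilation.
Manner and voice are unchanged, so the assimilation is partial, not total.
Checking the remaining alternations: /v/ → [z] before /l/ (labiodental → alveolar, matching alveolar); /v/ → [ʐ] before /ɳ/ (labiodental → retroflex, matching retroflex); /v/ → [ð] before /θ/ (labiodental → dental, matching dental) — only place changes, and always toward the following segment.
Nothing changes in [ɢirevvi], [ɲavva]: there the adjacent consonants already agree in place (/v/ and /v/ are both labiodental; /v/ and /v/ are both labiodental), so these forms are consistent with the same rule.
The trigger is the following segment, so the direction is regressive (anticipatory).

regressive place assimilation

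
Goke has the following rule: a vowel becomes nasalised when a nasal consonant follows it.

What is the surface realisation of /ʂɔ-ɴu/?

[ʂɔ̃ɴu]

The vowel /ɔ/ is adjacent to the following nasal /ɴ/, so it acquires [+nasal] and surfaces as [ɔ̃].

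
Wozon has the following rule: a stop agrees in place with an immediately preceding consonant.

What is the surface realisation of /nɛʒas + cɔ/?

The rule targets /c/ (voiceless palatal stop), which sits after the trigger /s/ (alveolar).
Changing only its place to alveolar gives [t] — the voiceless alveolar stop.

[nɛʒastɔ]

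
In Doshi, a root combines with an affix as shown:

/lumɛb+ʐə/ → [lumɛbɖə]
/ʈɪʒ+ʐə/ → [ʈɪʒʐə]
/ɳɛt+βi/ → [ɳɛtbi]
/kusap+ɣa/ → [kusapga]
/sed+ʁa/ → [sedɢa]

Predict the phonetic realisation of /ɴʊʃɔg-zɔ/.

[ɴʊʃɔgdɔ]

The data show progressive manner assimilation: /ʐ/ → [ɖ] after /b/; /β/ → [b] after /t/; /ɣ/ → [g] after /p/; /ʁ/ → [ɢ] after /d/. In each pair only manner changes, matching the preceding consonant, while place and voice stay constant.
No alternation appears in [ʈɪʒʐə]: there the adjacent consonants already agree in manner (/ʐ/ and /ʒ/ are both fricatives), so this form is consistent with the same rule.
The rule targets /z/ (voiced alveolar fricative), which sits after the trigger /g/ (stop).
Changing only its manner to stop gives [d] — the voiced alveolar stop.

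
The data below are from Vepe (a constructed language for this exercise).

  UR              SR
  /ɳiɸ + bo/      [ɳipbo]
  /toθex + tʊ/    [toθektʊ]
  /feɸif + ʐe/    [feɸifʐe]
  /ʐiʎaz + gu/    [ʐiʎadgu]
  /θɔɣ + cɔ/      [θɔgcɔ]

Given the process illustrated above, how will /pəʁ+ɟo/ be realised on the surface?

The data show regressive manner assimilation: /ɸ/ → [p] before /b/; /x/ → [k] before /t/; /z/ → [d] before /g/; /ɣ/ → [g] before /c/. In each pair only manner changes, matching the following consonant, while place and voice stay constant.
Nothing changes in [feɸifʐe]: there the adjacent consonants already agree in manner (/f/ and /ʐ/ are both fricatives), so this form is consistent with the same rule.
The rule targets /ʁ/ (voiced uvular fricative), which sits before the trigger /ɟ/ (stop).
A voiced uvular stop is [ɢ], so the surface segment is [ɢ].

[pəɢɟo]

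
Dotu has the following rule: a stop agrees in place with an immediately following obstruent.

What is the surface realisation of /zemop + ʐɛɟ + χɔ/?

[zemoʈʐɛɢχɔ]

/p/ is a voiceless bilabial stop. The following trigger /ʐ/ is retroflex, so /p/ must become retroflex as well.
A voiceless retroflex stop is [ʈ], so the surface segment is [ʈ].
The same rule applies at the second boundary: /ɟ/ → [ɢ] next to /χ/.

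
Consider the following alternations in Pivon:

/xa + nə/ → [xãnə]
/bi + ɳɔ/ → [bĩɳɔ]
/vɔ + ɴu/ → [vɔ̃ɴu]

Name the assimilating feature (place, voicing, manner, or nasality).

nasality

The vowel /a/ surfaces as nasalised [ã] next to the following nasal /n/ — it has acquired the [+nasal] feature of its neighbour.
The other forms show the same pattern: /i/ → [ĩ] before /ɳ/; /ɔ/ → [ɔ̃] before /ɴ/ — each time a vowel is nasalised next to a following nasal.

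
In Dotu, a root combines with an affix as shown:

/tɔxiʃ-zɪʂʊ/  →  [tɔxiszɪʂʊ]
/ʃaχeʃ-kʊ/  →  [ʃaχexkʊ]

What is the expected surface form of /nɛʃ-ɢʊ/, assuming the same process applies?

[nɛχɢʊ]

The data show regressive place assimilation: /ʃ/ → [s] before /z/; /ʃ/ → [x] before /k/. In each pair only place changes, matching the following consonant, while manner and voice stay constant.
The rule targets /ʃ/ (voiceless postalveolar fricative), which sits before the trigger /ɢ/ (uvular).
A voiceless uvular fricative is [χ], so the surface segment is [χ].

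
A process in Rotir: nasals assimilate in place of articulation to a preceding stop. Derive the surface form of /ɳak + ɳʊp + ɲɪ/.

The rule targets /ɳ/ (voiced retroflex nasal), which sits after the trigger /k/ (velar).
Changing only its place to velar gives [ŋ] — the voiced velar nasal.
The same rule applies at the second boundary: /ɲ/ → [m] next to /p/.

[ɳakŋʊpmɪ]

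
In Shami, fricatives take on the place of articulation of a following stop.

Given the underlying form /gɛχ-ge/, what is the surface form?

[gɛxge]

The rule targets /χ/ (voiceless uvular fricative), which sits before the trigger /g/ (velar).
A voiceless velar fricative is [x], so the surface segment is [x].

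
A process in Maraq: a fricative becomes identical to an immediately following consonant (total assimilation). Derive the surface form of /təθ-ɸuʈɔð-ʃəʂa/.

/θ/ is the segment targeted by the rule; it sits immediately before /ɸ/, so it assimilates completely and surfaces as [ɸ].
The same rule applies at the second boundary: /ð/ → [ʃ] next to /ʃ/.

[təɸɸuʈɔʃʃəʂa]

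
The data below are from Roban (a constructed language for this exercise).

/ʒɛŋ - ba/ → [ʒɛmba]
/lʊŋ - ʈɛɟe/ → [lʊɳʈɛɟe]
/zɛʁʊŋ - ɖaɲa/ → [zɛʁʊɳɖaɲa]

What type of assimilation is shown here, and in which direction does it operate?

Underlying /ŋ/ is realised as [m] next to /b/; /b/ itself does not change.
/ŋ/ is velar while /b/ is bilabial; the output [m] is bilabial, matching the trigger — so the feature that spreads is place.
Manner and voice are unchanged, so the assimilation is partial, not total.
Checking the remaining alternations: /ŋ/ → [ɳ] before /ʈ/ (velar → retroflex, matching retroflex); /ŋ/ → [ɳ] before /ɖ/ (velar → retroflex, matching retroflex) — only place changes, and always toward the following segment.
The trigger is the following segment, so the direction is regressive (anticipatory).

regressive place assimilation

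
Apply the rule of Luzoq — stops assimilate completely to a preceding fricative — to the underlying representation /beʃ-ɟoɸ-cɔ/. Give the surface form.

/ɟ/ is the segment targeted by the rule; it sits immediately after /ʃ/, so it assimilates completely and surfaces as [ʃ].
At the second juncture, /c/ likewise becomes [ɸ] adjacent to /ɸ/.

[beʃʃoɸɸɔ]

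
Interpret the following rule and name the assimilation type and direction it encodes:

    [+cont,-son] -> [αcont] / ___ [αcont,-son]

The rule copies [cont] (continuancy) from the environment onto the target fricatives; since [±cont] encodes the stop/fricative manner contrast, the assimilating dimension is manner.
Since the environment is written after the underscore, the trigger follows the target; the direction is regressive.

regressive manner assimilation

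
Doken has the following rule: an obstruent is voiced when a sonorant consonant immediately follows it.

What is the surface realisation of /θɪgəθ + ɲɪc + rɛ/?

/θ/ is a voiceless dental fricative. The following trigger /ɲ/ is voiced, so /θ/ must become voiced as well.
A voiced dental fricative is [ð], so the surface segment is [ð].
The same rule applies at the second boundary: /c/ → [ɟ] next to /r/.

[θɪgəðɲɪɟrɛ]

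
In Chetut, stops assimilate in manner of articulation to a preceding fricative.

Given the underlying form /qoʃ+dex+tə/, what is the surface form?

The rule targets /d/ (voiced alveolar stop), which sits after the trigger /ʃ/ (fricative).
Changing only its manner to fricative gives [z] — the voiced alveolar fricative.
The same rule applies at the second boundary: /t/ → [s] next to /x/.

[qoʃzexsə]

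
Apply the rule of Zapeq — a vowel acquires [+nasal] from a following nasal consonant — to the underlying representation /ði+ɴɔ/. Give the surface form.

The vowel /i/ is adjacent to the following nasal /ɴ/, so it acquires [+nasal] and surfaces as [ĩ].

[ðĩɴɔ]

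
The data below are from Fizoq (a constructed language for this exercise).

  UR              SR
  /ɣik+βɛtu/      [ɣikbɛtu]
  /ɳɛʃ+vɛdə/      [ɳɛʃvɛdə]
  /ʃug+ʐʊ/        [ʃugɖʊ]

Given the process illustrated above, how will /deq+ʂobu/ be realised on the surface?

The data show progressive manner assimilation: /β/ → [b] after /k/; /ʐ/ → [ɖ] after /g/. In each pair only manner changes, matching the preceding consonant, while place and voice stay constant.
Nothing changes in [ɳɛʃvɛdə]: there the adjacent consonants already agree in manner (/v/ and /ʃ/ are both fricatives), so this form is consistent with the same rule.
/ʂ/ is a voiceless retroflex fricative. The preceding trigger /q/ is a stop, so /ʂ/ must become a stop as well.
Changing only its manner to stop gives [ʈ] — the voiceless retroflex stop.

[deqʈobu]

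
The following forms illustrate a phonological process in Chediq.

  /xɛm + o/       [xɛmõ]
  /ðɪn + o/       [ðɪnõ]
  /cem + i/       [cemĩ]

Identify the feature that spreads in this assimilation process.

The vowel /o/ surfaces as nasalised [õ] next to the preceding nasal /m/ — it has acquired the [+nasal] feature of its neighbour.
Likewise in the remaining data: /o/ → [õ] after /n/; /i/ → [ĩ] after /m/ — each time a vowel is nasalised next to a preceding nasal.

nasality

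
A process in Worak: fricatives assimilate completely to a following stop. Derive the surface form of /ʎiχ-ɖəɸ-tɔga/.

/χ/ is the segment targeted by the rule; it sits immediately before /ɖ/, so it assimilates completely and surfaces as [ɖ].
At the second juncture, /ɸ/ likewise becomes [t] adjacent to /t/.

[ʎiɖɖəttɔga]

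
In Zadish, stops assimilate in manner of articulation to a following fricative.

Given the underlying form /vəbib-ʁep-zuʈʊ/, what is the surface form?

/b/ is a voiced bilabial stop. The following trigger /ʁ/ is a fricative, so /b/ must become a fricative as well.
Changing only its manner to fricative gives [β] — the voiced bilabial fricative.
At the second juncture, /p/ likewise becomes [ɸ] adjacent to /z/.

[vəbiβʁeɸzuʈʊ]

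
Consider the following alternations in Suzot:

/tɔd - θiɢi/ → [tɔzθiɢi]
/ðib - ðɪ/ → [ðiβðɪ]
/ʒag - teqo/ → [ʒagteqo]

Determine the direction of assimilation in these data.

regressive

Comparing underlying and surface forms, /d/ → [z] is the alternation; the neighbouring /θ/ is constant.
The change stop → fricative matches the manner of the following /θ/, identifying this as manner assimilation.
Checking the remaining alternation: /b/ → [β] before /ð/ (stop → fricative, matching a fricative) — only manner changes, and always toward the following segment.
Nothing changes in [ʒagteqo]: there the adjacent consonants already agree in manner (/g/ and /t/ are both stops), so this form is consistent with the same rule.
Since the segment that changes precedes the conditioning segment, the assimilation is regressive.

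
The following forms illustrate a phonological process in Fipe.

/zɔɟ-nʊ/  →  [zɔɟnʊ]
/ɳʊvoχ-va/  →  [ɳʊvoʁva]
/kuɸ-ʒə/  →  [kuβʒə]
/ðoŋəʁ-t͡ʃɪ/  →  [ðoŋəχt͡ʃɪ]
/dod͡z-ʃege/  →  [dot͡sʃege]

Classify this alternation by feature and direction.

regressive voicing assimilation

Comparing underlying and surface forms, /χ/ → [ʁ] is the alternation; the neighbouring /v/ is constant.
/χ/ is voiceless while /v/ is voiced; the output [ʁ] is voiced, matching the trigger — so the feature that spreads is voicing.
Place and manner are unchanged, so the assimilation is partial, not total.
Checking the remaining alternations: /ɸ/ → [β] before /ʒ/ (voiceless → voiced, matching voiced); /ʁ/ → [χ] before /t͡ʃ/ (voiced → voiceless, matching voiceless); /d͡z/ → [t͡s] before /ʃ/ (voiced → voiceless, matching voiceless) — only voicing changes, and always toward the following segment.
Nothing changes in [zɔɟnʊ]: there the adjacent consonants already agree in voicing (/ɟ/ and /n/ are both voiced), so this form is consistent with the same rule.
The trigger is the following segment, so the direction is regressive (anticipatory).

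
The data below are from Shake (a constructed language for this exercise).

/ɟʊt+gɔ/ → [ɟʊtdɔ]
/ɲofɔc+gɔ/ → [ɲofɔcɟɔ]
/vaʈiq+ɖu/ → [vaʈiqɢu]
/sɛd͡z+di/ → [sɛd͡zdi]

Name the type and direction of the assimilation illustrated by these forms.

progressive place assimilation

The segment that alternates is /g/, which surfaces as [d] when adjacent to /t/.
/g/ is velar while /t/ is alveolar; the output [d] is alveolar, matching the trigger — so the feature that spreads is place.
Manner and voice are unchanged, so the assimilation is partial, not total.
The same holds elsewhere in the data: /g/ → [ɟ] after /c/ (velar → palatal, matching palatal); /ɖ/ → [ɢ] after /q/ (retroflex → uvular, matching uvular) — only place changes, and always toward the preceding segment.
No alternation appears in [sɛd͡zdi]: there the adjacent consonants already agree in place (/d/ and /d͡z/ are both alveolar), so this form is consistent with the same rule.
Since the segment that changes follows the conditioning segment, the assimilation is progressive.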